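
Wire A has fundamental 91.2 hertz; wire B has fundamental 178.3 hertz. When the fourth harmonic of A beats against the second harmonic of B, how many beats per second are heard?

8.2 Hz

Fourth harmonic of the first: 4·91.2 = 364.8 Hz.
Second harmonic of the second: 2·178.3 = 356.6 Hz.
f_beat = |364.8 − 356.6| = 8.2 Hz.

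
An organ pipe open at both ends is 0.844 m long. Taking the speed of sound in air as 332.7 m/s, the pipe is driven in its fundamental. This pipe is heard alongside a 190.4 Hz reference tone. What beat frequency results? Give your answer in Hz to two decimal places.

6.70 Hz

Open pipe: f_n = n·v/(2L) = 1·332.7/(2·0.844) = 197.0972 Hz.
f_beat = |197.0972 − 190.4| = 6.70 Hz.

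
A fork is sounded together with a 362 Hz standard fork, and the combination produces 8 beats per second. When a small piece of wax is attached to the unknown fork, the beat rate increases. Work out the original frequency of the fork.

354 Hz

|f − 362| = 8, so the fork was at either 354 Hz or 370 Hz.
Loading a fork with wax lowers its frequency; the adjustment lowers the fork's frequency.
The beat rate rose, so the adjustment moved the fork further from 362 Hz — it was already below the reference.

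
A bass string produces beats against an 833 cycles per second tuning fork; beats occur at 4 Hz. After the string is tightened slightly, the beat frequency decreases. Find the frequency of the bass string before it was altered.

829 Hz

|f − 833| = 4, so the bass string was at either 829 Hz or 837 Hz.
Increasing tension raises a string's frequency; the adjustment raises the bass string's frequency.
The beat rate fell, so the adjustment moved the bass string toward 833 Hz — it must have started below the reference.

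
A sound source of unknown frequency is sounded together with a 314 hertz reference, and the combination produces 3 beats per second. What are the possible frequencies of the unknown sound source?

311 Hz or 317 Hz

|f − 314| = 3, so f = 314 ± 3.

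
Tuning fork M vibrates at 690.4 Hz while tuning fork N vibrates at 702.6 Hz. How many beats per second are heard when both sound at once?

12.2 Hz

f_beat = |f₁ − f₂|.
|690.4 − 702.6| = 12.2 Hz.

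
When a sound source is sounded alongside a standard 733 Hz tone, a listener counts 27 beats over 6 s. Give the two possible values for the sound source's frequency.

728.5 Hz or 737.5 Hz

Beat frequency = 27/6 = 4.5 Hz.
|f − 733| = 4.5, so f = 733 ± 4.5.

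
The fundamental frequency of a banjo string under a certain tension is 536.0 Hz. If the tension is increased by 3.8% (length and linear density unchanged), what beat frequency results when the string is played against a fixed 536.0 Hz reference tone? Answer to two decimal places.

10.09 Hz

For a string, f ∝ √T, so the new frequency is 536.0·√1.038 = 546.0890 Hz.
f_beat = |546.0890 − 536.0| = 10.09 Hz.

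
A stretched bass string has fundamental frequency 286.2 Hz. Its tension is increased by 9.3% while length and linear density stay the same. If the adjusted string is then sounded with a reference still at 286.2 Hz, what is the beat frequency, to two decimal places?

13.01 Hz

For a string, f ∝ √T, so the new frequency is 286.2·√1.093 = 299.2125 Hz.
f_beat = |299.2125 − 286.2| = 13.01 Hz.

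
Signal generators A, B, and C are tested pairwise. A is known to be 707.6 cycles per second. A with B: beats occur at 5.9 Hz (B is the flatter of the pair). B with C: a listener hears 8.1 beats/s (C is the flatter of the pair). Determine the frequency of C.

693.6 Hz

B is below A, so f_B = 707.6 − 5.9 = 701.7 Hz.
C is below B, so f_C = 701.7 − 8.1 = 693.6 Hz.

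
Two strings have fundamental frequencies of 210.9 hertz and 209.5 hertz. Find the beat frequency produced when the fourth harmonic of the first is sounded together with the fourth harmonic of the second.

Fourth harmonic of the first: 4·210.9 = 843.6 Hz.
Fourth harmonic of the second: 4·209.5 = 838.0 Hz.
f_beat = |843.6 − 838.0| = 5.6 Hz.

5.6 Hz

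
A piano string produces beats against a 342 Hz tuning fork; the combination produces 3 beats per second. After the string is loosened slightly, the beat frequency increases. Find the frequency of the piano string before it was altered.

339 Hz

|f − 342| = 3, so the piano string was at either 339 Hz or 345 Hz.
Reducing tension lowers a string's frequency; the adjustment lowers the piano string's frequency.
The beat rate rose, so the adjustment moved the piano string further from 342 Hz — it was already below the reference.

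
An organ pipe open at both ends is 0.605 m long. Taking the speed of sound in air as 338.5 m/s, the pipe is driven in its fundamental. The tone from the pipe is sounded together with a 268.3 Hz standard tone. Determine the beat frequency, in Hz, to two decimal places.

11.45 Hz

Open pipe: f_n = n·v/(2L) = 1·338.5/(2·0.605) = 279.7521 Hz.
f_beat = |279.7521 − 268.3| = 11.45 Hz.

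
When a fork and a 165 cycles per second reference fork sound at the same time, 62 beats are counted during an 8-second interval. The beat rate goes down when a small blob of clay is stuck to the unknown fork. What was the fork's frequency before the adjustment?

Beat frequency = 62/8 = 7.75 Hz.
|f − 165| = 7.75, so the fork was at either 157.25 Hz or 172.75 Hz.
Adding mass to a fork lowers its frequency; the adjustment lowers the fork's frequency.
The beat rate fell, so the adjustment moved the fork toward 165 Hz — it must have started above the reference.

172.75 Hz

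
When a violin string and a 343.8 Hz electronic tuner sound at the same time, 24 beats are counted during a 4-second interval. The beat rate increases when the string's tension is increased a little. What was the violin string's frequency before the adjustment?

349.8 Hz

Beat frequency = 24/4 = 6 Hz.
|f − 343.8| = 6, so the violin string was at either 337.8 Hz or 349.8 Hz.
Higher tension means higher frequency; the adjustment raises the violin string's frequency.
The beat rate rose, so the adjustment moved the violin string further from 343.8 Hz — it was already above the reference.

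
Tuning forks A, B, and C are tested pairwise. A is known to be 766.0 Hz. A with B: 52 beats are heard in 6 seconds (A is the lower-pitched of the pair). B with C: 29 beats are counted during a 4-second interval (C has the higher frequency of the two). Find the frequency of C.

781.9167 Hz

A–B: Beat frequency = 52/6 = 8.6667 Hz.
B is above A, so f_B = 766.0 + 8.6667 = 774.6667 Hz.
B–C: Beat frequency = 29/4 = 7.25 Hz.
C is above B, so f_C = 774.6667 + 7.25 = 781.9167 Hz.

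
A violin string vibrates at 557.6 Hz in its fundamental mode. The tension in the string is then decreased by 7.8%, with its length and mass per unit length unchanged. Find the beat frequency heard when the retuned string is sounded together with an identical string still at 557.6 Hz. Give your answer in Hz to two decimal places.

22.19 Hz

For a string, f ∝ √T, so the new frequency is 557.6·√0.922 = 535.4122 Hz.
f_beat = |535.4122 − 557.6| = 22.19 Hz.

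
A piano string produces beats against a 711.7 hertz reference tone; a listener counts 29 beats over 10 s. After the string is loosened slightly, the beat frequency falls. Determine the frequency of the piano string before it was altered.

Beat frequency = 29/10 = 2.9 Hz.
|f − 711.7| = 2.9, so the piano string was at either 708.8 Hz or 714.6 Hz.
Reducing tension lowers a string's frequency; the adjustment lowers the piano string's frequency.
The beat rate fell, so the adjustment moved the piano string toward 711.7 Hz — it must have started above the reference.

714.6 Hz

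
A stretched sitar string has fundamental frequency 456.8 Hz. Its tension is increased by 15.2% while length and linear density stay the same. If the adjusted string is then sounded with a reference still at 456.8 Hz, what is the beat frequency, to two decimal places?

33.49 Hz

For a string, f ∝ √T, so the new frequency is 456.8·√1.152 = 490.2892 Hz.
f_beat = |490.2892 − 456.8| = 33.49 Hz.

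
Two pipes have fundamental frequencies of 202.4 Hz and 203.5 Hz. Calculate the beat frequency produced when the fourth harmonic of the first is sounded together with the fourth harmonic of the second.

4.4 Hz

Fourth harmonic of the first: 4·202.4 = 809.6 Hz.
Fourth harmonic of the second: 4·203.5 = 814.0 Hz.
f_beat = |809.6 − 814.0| = 4.4 Hz.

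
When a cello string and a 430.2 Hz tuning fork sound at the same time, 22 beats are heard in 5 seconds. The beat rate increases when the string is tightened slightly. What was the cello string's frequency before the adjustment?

Beat frequency = 22/5 = 4.4 Hz.
|f − 430.2| = 4.4, so the cello string was at either 425.8 Hz or 434.6 Hz.
Increasing tension raises a string's frequency; the adjustment raises the cello string's frequency.
The beat rate rose, so the adjustment moved the cello string further from 430.2 Hz — it was already above the reference.

434.6 Hz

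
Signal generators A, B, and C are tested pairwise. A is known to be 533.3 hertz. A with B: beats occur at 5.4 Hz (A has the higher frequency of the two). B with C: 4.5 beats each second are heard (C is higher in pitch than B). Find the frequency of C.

B is below A, so f_B = 533.3 − 5.4 = 527.9 Hz.
C is above B, so f_C = 527.9 + 4.5 = 532.4 Hz.

532.4 Hz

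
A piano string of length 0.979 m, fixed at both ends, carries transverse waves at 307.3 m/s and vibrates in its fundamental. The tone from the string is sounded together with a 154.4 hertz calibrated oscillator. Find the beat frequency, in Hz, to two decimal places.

For a string fixed at both ends, f_n = n·v/(2L) = 1·307.3/(2·0.979) = 156.9459 Hz.
f_beat = |156.9459 − 154.4| = 2.55 Hz.

2.55 Hz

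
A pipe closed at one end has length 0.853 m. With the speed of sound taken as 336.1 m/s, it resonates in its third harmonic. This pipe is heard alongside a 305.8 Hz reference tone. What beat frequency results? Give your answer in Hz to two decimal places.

10.28 Hz

Closed pipe (odd harmonics): f_n = n·v/(4L) = 3·336.1/(4·0.853) = 295.5158 Hz.
f_beat = |295.5158 − 305.8| = 10.28 Hz.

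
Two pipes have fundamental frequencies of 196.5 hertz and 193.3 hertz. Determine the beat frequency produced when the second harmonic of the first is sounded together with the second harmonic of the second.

6.4 Hz

Second harmonic of the first: 2·196.5 = 393.0 Hz.
Second harmonic of the second: 2·193.3 = 386.6 Hz.
f_beat = |393.0 − 386.6| = 6.4 Hz.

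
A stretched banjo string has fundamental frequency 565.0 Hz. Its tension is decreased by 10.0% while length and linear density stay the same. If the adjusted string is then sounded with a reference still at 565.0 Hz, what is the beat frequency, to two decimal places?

For a string, f ∝ √T, so the new frequency is 565.0·√0.900 = 536.0061 Hz.
f_beat = |536.0061 − 565.0| = 28.99 Hz.

28.99 Hz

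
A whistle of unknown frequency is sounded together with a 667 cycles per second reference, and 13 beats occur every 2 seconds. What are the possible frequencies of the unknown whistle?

Beat frequency = 13/2 = 6.5 Hz.
|f − 667| = 6.5, so f = 667 ± 6.5.

660.5 Hz or 673.5 Hz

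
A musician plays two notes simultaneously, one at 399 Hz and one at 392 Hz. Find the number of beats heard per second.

7 Hz

The beat frequency equals the magnitude of the frequency difference.
|399 − 392| = 7 Hz.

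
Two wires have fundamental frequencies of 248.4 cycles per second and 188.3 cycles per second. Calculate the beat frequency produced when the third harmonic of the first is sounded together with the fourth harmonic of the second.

8.0 Hz

Third harmonic of the first: 3·248.4 = 745.2 Hz.
Fourth harmonic of the second: 4·188.3 = 753.2 Hz.
f_beat = |745.2 − 753.2| = 8.0 Hz.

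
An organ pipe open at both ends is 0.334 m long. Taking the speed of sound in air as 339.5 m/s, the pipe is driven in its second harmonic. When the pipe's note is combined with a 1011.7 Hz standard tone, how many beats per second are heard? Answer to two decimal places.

Open pipe: f_n = n·v/(2L) = 2·339.5/(2·0.334) = 1016.4671 Hz.
f_beat = |1016.4671 − 1011.7| = 4.77 Hz.

4.77 Hz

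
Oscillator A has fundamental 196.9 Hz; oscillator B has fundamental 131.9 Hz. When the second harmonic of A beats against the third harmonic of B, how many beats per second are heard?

1.9 Hz

Second harmonic of the first: 2·196.9 = 393.8 Hz.
Third harmonic of the second: 3·131.9 = 395.7 Hz.
f_beat = |393.8 − 395.7| = 1.9 Hz.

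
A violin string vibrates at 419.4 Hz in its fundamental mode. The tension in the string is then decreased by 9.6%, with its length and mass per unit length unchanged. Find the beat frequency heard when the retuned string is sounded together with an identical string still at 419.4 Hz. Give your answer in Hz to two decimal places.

20.64 Hz

For a string, f ∝ √T, so the new frequency is 419.4·√0.904 = 398.7610 Hz.
f_beat = |398.7610 − 419.4| = 20.64 Hz.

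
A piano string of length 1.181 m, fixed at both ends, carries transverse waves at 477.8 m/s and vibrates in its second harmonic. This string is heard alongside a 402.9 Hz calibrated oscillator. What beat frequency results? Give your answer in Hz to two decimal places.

1.67 Hz

For a string fixed at both ends, f_n = n·v/(2L) = 2·477.8/(2·1.181) = 404.5724 Hz.
f_beat = |404.5724 − 402.9| = 1.67 Hz.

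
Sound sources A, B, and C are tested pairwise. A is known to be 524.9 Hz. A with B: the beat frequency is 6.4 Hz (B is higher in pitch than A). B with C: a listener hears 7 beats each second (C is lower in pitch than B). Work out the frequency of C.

B is above A, so f_B = 524.9 + 6.4 = 531.3 Hz.
C is below B, so f_C = 531.3 − 7 = 524.3 Hz.

524.3 Hz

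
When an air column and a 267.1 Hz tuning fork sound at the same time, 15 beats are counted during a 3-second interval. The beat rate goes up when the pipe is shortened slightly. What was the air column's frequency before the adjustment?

Beat frequency = 15/3 = 5 Hz.
|f − 267.1| = 5, so the air column was at either 262.1 Hz or 272.1 Hz.
A shorter pipe has a higher fundamental; the adjustment raises the air column's frequency.
The beat rate rose, so the adjustment moved the air column further from 267.1 Hz — it was already above the reference.

272.1 Hz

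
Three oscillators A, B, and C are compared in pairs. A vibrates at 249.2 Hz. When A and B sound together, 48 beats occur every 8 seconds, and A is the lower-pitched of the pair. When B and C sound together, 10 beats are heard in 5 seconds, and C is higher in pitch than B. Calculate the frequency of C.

A–B: Beat frequency = 48/8 = 6 Hz.
B is above A, so f_B = 249.2 + 6 = 255.2 Hz.
B–C: Beat frequency = 10/5 = 2 Hz.
C is above B, so f_C = 255.2 + 2 = 257.2 Hz.

257.2 Hz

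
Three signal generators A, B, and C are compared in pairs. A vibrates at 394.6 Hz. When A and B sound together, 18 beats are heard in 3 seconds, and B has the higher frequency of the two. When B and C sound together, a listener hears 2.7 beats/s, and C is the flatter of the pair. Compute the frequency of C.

397.9 Hz

A–B: Beat frequency = 18/3 = 6 Hz.
B is above A, so f_B = 394.6 + 6 = 400.6 Hz.
C is below B, so f_C = 400.6 − 2.7 = 397.9 Hz.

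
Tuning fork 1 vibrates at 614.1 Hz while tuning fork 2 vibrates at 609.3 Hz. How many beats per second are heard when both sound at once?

4.8 Hz

f_beat = |f₁ − f₂|.
|614.1 − 609.3| = 4.8 Hz.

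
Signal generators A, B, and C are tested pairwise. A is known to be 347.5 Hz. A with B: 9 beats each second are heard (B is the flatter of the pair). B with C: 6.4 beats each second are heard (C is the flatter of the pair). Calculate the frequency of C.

B is below A, so f_B = 347.5 − 9 = 338.5 Hz.
C is below B, so f_C = 338.5 − 6.4 = 332.1 Hz.

332.1 Hz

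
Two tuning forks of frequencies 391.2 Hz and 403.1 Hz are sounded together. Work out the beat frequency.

The beat frequency equals the magnitude of the frequency difference.
|391.2 − 403.1| = 11.9 Hz.

11.9 Hz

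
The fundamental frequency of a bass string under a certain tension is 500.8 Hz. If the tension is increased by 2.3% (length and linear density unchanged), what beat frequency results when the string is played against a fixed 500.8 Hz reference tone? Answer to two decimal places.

For a string, f ∝ √T, so the new frequency is 500.8·√1.023 = 506.5265 Hz.
f_beat = |506.5265 − 500.8| = 5.73 Hz.

5.73 Hz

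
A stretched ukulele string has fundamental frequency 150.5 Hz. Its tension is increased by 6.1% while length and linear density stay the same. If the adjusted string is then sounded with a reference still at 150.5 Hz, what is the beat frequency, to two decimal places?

For a string, f ∝ √T, so the new frequency is 150.5·√1.061 = 155.0223 Hz.
f_beat = |155.0223 − 150.5| = 4.52 Hz.

4.52 Hz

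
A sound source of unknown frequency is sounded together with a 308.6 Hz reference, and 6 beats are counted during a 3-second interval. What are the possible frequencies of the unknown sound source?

Beat frequency = 6/3 = 2 Hz.
|f − 308.6| = 2, so f = 308.6 ± 2.

306.6 Hz or 310.6 Hz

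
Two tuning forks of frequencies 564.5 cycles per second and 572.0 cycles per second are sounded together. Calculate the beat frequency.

7.5 Hz

f_beat = |f₁ − f₂|.
|564.5 − 572.0| = 7.5 Hz.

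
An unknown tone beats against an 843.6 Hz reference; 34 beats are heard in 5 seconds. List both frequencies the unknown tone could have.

Beat frequency = 34/5 = 6.8 Hz.
|f − 843.6| = 6.8, so f = 843.6 ± 6.8.

836.8 Hz or 850.4 Hz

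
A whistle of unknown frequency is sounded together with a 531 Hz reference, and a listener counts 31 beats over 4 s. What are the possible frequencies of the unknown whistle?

523.25 Hz or 538.75 Hz

Beat frequency = 31/4 = 7.75 Hz.
|f − 531| = 7.75, so f = 531 ± 7.75.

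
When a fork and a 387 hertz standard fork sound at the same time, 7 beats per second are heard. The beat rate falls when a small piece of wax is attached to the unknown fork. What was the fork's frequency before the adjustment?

394 Hz

|f − 387| = 7, so the fork was at either 380 Hz or 394 Hz.
Loading a fork with wax lowers its frequency; the adjustment lowers the fork's frequency.
The beat rate fell, so the adjustment moved the fork toward 387 Hz — it must have started above the reference.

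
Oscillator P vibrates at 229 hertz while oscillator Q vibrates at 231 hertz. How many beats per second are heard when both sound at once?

2 Hz

The beat frequency equals the magnitude of the frequency difference.
|229 − 231| = 2 Hz.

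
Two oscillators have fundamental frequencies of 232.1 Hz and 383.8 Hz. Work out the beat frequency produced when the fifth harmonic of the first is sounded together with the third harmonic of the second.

9.1 Hz

Fifth harmonic of the first: 5·232.1 = 1160.5 Hz.
Third harmonic of the second: 3·383.8 = 1151.4 Hz.
f_beat = |1160.5 − 1151.4| = 9.1 Hz.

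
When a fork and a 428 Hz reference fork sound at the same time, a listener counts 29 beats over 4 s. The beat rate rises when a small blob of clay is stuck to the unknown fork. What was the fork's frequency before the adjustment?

420.75 Hz

Beat frequency = 29/4 = 7.25 Hz.
|f − 428| = 7.25, so the fork was at either 420.75 Hz or 435.25 Hz.
Adding mass to a fork lowers its frequency; the adjustment lowers the fork's frequency.
The beat rate rose, so the adjustment moved the fork further from 428 Hz — it was already below the reference.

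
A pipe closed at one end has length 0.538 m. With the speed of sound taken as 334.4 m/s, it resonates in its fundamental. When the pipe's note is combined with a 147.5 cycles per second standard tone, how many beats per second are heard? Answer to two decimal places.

Closed pipe (odd harmonics): f_n = n·v/(4L) = 1·334.4/(4·0.538) = 155.3903 Hz.
f_beat = |155.3903 − 147.5| = 7.89 Hz.

7.89 Hz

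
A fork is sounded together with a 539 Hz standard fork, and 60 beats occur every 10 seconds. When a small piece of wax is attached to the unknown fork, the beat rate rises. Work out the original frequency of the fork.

533 Hz

Beat frequency = 60/10 = 6 Hz.
|f − 539| = 6, so the fork was at either 533 Hz or 545 Hz.
Loading a fork with wax lowers its frequency; the adjustment lowers the fork's frequency.
The beat rate rose, so the adjustment moved the fork further from 539 Hz — it was already below the reference.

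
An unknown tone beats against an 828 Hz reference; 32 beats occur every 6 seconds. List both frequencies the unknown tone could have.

Beat frequency = 32/6 = 5.3333 Hz.
|f − 828| = 5.3333, so f = 828 ± 5.3333.

822.6667 Hz or 833.3333 Hz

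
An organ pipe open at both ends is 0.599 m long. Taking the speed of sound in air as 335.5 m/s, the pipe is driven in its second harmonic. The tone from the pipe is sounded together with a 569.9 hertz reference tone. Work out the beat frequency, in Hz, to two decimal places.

9.80 Hz

Open pipe: f_n = n·v/(2L) = 2·335.5/(2·0.599) = 560.1002 Hz.
f_beat = |560.1002 − 569.9| = 9.80 Hz.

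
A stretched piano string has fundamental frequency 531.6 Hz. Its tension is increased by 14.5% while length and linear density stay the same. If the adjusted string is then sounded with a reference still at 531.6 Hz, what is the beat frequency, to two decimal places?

37.24 Hz

For a string, f ∝ √T, so the new frequency is 531.6·√1.145 = 568.8368 Hz.
f_beat = |568.8368 − 531.6| = 37.24 Hz.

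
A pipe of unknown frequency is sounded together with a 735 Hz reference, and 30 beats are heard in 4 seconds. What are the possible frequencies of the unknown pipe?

Beat frequency = 30/4 = 7.5 Hz.
|f − 735| = 7.5, so f = 735 ± 7.5.

727.5 Hz or 742.5 Hz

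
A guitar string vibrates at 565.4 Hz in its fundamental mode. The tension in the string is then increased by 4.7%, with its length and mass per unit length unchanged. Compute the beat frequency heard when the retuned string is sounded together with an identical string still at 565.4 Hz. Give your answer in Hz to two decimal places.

For a string, f ∝ √T, so the new frequency is 565.4·√1.047 = 578.5343 Hz.
f_beat = |578.5343 − 565.4| = 13.13 Hz.

13.13 Hz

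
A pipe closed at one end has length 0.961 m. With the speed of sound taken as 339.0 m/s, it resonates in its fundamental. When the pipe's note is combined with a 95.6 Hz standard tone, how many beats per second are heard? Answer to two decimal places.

Closed pipe (odd harmonics): f_n = n·v/(4L) = 1·339.0/(4·0.961) = 88.1894 Hz.
f_beat = |88.1894 − 95.6| = 7.41 Hz.

7.41 Hz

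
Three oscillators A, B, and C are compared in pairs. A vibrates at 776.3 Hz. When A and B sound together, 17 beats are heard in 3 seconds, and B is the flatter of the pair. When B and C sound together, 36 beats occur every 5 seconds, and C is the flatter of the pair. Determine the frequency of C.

763.4333 Hz

A–B: Beat frequency = 17/3 = 5.6667 Hz.
B is below A, so f_B = 776.3 − 5.6667 = 770.6333 Hz.
B–C: Beat frequency = 36/5 = 7.2 Hz.
C is below B, so f_C = 770.6333 − 7.2 = 763.4333 Hz.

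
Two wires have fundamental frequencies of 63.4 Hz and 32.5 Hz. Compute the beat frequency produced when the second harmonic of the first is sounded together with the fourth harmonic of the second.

3.2 Hz

Second harmonic of the first: 2·63.4 = 126.8 Hz.
Fourth harmonic of the second: 4·32.5 = 130.0 Hz.
f_beat = |126.8 − 130.0| = 3.2 Hz.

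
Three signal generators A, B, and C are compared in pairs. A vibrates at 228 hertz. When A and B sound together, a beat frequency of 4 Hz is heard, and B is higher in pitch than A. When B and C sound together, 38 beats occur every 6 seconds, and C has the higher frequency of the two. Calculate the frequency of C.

238.3333 Hz

B is above A, so f_B = 228 + 4 = 232 Hz.
B–C: Beat frequency = 38/6 = 6.3333 Hz.
C is above B, so f_C = 232 + 6.3333 = 238.3333 Hz.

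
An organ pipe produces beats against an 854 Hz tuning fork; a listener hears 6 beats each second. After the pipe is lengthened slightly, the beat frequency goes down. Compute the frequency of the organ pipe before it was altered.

860 Hz

|f − 854| = 6, so the organ pipe was at either 848 Hz or 860 Hz.
A longer pipe has a lower fundamental; the adjustment lowers the organ pipe's frequency.
The beat rate fell, so the adjustment moved the organ pipe toward 854 Hz — it must have started above the reference.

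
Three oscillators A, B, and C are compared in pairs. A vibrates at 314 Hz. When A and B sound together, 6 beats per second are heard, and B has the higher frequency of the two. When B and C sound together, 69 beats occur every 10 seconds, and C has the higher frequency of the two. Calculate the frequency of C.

326.9 Hz

B is above A, so f_B = 314 + 6 = 320 Hz.
B–C: Beat frequency = 69/10 = 6.9 Hz.
C is above B, so f_C = 320 + 6.9 = 326.9 Hz.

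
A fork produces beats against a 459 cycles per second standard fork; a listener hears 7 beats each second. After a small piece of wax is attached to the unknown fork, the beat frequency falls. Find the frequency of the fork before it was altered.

466 Hz

|f − 459| = 7, so the fork was at either 452 Hz or 466 Hz.
Loading a fork with wax lowers its frequency; the adjustment lowers the fork's frequency.
The beat rate fell, so the adjustment moved the fork toward 459 Hz — it must have started above the reference.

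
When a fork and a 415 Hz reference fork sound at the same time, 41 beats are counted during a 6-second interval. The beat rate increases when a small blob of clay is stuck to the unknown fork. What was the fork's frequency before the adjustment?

Beat frequency = 41/6 = 6.8333 Hz.
|f − 415| = 6.8333, so the fork was at either 408.1667 Hz or 421.8333 Hz.
Adding mass to a fork lowers its frequency; the adjustment lowers the fork's frequency.
The beat rate rose, so the adjustment moved the fork further from 415 Hz — it was already below the reference.

408.1667 Hz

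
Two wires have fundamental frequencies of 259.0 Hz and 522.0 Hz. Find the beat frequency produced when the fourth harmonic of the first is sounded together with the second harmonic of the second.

Fourth harmonic of the first: 4·259.0 = 1036.0 Hz.
Second harmonic of the second: 2·522.0 = 1044.0 Hz.
f_beat = |1036.0 − 1044.0| = 8.0 Hz.

8.0 Hz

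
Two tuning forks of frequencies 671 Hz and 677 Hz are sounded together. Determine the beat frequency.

6 Hz

The beat frequency equals the magnitude of the frequency difference.
|671 − 677| = 6 Hz.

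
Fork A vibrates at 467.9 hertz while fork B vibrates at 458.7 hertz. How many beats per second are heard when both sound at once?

The beat frequency equals the magnitude of the frequency difference.
|467.9 − 458.7| = 9.2 Hz.

9.2 Hz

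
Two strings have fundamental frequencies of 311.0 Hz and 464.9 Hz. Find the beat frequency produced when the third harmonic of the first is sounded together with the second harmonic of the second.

Third harmonic of the first: 3·311.0 = 933.0 Hz.
Second harmonic of the second: 2·464.9 = 929.8 Hz.
f_beat = |933.0 − 929.8| = 3.2 Hz.

3.2 Hz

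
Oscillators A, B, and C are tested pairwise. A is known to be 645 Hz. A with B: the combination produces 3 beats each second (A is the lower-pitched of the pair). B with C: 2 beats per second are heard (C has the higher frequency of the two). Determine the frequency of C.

B is above A, so f_B = 645 + 3 = 648 Hz.
C is above B, so f_C = 648 + 2 = 650 Hz.

650 Hz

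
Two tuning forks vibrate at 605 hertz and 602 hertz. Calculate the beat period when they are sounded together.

0.333 s

f_beat = |605 − 602| = 3 Hz.
Beat period T = 1 / f_beat = 1 / 3 s.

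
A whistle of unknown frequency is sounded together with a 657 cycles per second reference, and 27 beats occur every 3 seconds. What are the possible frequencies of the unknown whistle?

648 Hz or 666 Hz

Beat frequency = 27/3 = 9 Hz.
|f − 657| = 9, so f = 657 ± 9.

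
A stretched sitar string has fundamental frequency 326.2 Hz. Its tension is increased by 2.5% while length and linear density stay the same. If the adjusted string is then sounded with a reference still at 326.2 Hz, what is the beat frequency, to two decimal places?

For a string, f ∝ √T, so the new frequency is 326.2·√1.025 = 330.2523 Hz.
f_beat = |330.2523 − 326.2| = 4.05 Hz.

4.05 Hz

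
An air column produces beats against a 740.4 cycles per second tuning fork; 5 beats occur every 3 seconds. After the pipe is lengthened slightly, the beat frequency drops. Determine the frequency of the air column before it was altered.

742.0667 Hz

Beat frequency = 5/3 = 1.6667 Hz.
|f − 740.4| = 1.6667, so the air column was at either 738.7333 Hz or 742.0667 Hz.
A longer pipe has a lower fundamental; the adjustment lowers the air column's frequency.
The beat rate fell, so the adjustment moved the air column toward 740.4 Hz — it must have started above the reference.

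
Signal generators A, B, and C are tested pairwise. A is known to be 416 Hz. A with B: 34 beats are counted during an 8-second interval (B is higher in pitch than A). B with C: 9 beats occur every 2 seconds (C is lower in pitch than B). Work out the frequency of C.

415.75 Hz

A–B: Beat frequency = 34/8 = 4.25 Hz.
B is above A, so f_B = 416 + 4.25 = 420.25 Hz.
B–C: Beat frequency = 9/2 = 4.5 Hz.
C is below B, so f_C = 420.25 − 4.5 = 415.75 Hz.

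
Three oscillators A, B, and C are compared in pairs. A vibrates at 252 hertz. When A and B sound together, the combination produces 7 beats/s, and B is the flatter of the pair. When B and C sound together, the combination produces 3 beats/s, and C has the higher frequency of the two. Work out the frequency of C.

B is below A, so f_B = 252 − 7 = 245 Hz.
C is above B, so f_C = 245 + 3 = 248 Hz.

248 Hz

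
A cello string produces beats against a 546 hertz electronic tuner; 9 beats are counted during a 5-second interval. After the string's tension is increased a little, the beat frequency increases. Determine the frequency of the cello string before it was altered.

547.8 Hz

Beat frequency = 9/5 = 1.8 Hz.
|f − 546| = 1.8, so the cello string was at either 544.2 Hz or 547.8 Hz.
Higher tension means higher frequency; the adjustment raises the cello string's frequency.
The beat rate rose, so the adjustment moved the cello string further from 546 Hz — it was already above the reference.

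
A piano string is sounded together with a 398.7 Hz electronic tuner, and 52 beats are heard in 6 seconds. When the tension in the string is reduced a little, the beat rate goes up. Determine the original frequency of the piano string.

Beat frequency = 52/6 = 8.6667 Hz.
|f − 398.7| = 8.6667, so the piano string was at either 390.0333 Hz or 407.3667 Hz.
Lower tension means lower frequency; the adjustment lowers the piano string's frequency.
The beat rate rose, so the adjustment moved the piano string further from 398.7 Hz — it was already below the reference.

390.0333 Hz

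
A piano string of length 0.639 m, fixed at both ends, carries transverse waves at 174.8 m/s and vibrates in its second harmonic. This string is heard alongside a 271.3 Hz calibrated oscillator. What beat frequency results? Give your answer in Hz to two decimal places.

2.25 Hz

For a string fixed at both ends, f_n = n·v/(2L) = 2·174.8/(2·0.639) = 273.5524 Hz.
f_beat = |273.5524 − 271.3| = 2.25 Hz.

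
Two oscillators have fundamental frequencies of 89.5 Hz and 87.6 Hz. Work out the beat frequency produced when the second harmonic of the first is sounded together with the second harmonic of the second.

3.8 Hz

Second harmonic of the first: 2·89.5 = 179.0 Hz.
Second harmonic of the second: 2·87.6 = 175.2 Hz.
f_beat = |179.0 − 175.2| = 3.8 Hz.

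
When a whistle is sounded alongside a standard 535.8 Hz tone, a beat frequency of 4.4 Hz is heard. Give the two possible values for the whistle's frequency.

531.4 Hz or 540.2 Hz

|f − 535.8| = 4.4, so f = 535.8 ± 4.4.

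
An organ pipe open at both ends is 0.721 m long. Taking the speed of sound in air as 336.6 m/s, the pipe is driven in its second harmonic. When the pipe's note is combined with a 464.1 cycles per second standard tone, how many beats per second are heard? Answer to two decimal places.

2.75 Hz

Open pipe: f_n = n·v/(2L) = 2·336.6/(2·0.721) = 466.8516 Hz.
f_beat = |466.8516 − 464.1| = 2.75 Hz.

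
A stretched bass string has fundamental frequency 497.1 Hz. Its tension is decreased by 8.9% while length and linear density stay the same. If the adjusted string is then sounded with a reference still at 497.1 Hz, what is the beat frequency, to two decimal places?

For a string, f ∝ √T, so the new frequency is 497.1·√0.911 = 474.4637 Hz.
f_beat = |474.4637 − 497.1| = 22.64 Hz.

22.64 Hz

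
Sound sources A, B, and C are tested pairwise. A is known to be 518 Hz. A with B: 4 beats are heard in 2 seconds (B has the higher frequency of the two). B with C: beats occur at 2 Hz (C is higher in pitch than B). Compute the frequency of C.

522 Hz

A–B: Beat frequency = 4/2 = 2 Hz.
B is above A, so f_B = 518 + 2 = 520 Hz.
C is above B, so f_C = 520 + 2 = 522 Hz.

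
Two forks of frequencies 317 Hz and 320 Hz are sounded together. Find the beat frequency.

f_beat = |f₁ − f₂|.
|317 − 320| = 3 Hz.

3 Hz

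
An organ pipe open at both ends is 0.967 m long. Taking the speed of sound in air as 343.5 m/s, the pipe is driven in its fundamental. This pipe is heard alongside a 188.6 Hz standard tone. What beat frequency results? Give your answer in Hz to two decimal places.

Open pipe: f_n = n·v/(2L) = 1·343.5/(2·0.967) = 177.6112 Hz.
f_beat = |177.6112 − 188.6| = 10.99 Hz.

10.99 Hz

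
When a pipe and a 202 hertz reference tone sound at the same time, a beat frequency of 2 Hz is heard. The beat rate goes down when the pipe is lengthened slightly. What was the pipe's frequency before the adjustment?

204 Hz

|f − 202| = 2, so the pipe was at either 200 Hz or 204 Hz.
A longer pipe has a lower fundamental; the adjustment lowers the pipe's frequency.
The beat rate fell, so the adjustment moved the pipe toward 202 Hz — it must have started above the reference.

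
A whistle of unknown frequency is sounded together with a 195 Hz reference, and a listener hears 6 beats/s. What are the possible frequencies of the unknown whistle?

|f − 195| = 6, so f = 195 ± 6.

189 Hz or 201 Hz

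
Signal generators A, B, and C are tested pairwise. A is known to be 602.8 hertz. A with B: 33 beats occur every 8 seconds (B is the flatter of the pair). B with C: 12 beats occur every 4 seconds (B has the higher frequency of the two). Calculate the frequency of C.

595.675 Hz

A–B: Beat frequency = 33/8 = 4.125 Hz.
B is below A, so f_B = 602.8 − 4.125 = 598.675 Hz.
B–C: Beat frequency = 12/4 = 3 Hz.
C is below B, so f_C = 598.675 − 3 = 595.675 Hz.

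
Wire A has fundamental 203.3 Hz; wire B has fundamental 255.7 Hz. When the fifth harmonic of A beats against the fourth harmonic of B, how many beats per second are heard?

6.3 Hz

Fifth harmonic of the first: 5·203.3 = 1016.5 Hz.
Fourth harmonic of the second: 4·255.7 = 1022.8 Hz.
f_beat = |1016.5 − 1022.8| = 6.3 Hz.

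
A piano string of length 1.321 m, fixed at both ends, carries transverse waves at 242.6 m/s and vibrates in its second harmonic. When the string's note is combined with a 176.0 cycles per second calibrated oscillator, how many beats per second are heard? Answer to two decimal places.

7.65 Hz

For a string fixed at both ends, f_n = n·v/(2L) = 2·242.6/(2·1.321) = 183.6488 Hz.
f_beat = |183.6488 − 176.0| = 7.65 Hz.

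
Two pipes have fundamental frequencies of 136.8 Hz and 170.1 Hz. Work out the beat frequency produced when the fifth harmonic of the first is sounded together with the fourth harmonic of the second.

Fifth harmonic of the first: 5·136.8 = 684.0 Hz.
Fourth harmonic of the second: 4·170.1 = 680.4 Hz.
f_beat = |684.0 − 680.4| = 3.6 Hz.

3.6 Hz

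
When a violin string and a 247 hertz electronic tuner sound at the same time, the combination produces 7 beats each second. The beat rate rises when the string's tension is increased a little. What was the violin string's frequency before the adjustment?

254 Hz

|f − 247| = 7, so the violin string was at either 240 Hz or 254 Hz.
Higher tension means higher frequency; the adjustment raises the violin string's frequency.
The beat rate rose, so the adjustment moved the violin string further from 247 Hz — it was already above the reference.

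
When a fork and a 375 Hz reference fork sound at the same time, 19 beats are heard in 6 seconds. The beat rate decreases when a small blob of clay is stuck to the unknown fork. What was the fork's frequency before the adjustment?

Beat frequency = 19/6 = 3.1667 Hz.
|f − 375| = 3.1667, so the fork was at either 371.8333 Hz or 378.1667 Hz.
Adding mass to a fork lowers its frequency; the adjustment lowers the fork's frequency.
The beat rate fell, so the adjustment moved the fork toward 375 Hz — it must have started above the reference.

378.1667 Hz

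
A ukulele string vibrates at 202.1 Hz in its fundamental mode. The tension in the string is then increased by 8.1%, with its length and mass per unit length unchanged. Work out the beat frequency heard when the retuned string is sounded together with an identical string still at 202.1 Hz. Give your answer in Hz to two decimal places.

8.03 Hz

For a string, f ∝ √T, so the new frequency is 202.1·√1.081 = 210.1257 Hz.
f_beat = |210.1257 − 202.1| = 8.03 Hz.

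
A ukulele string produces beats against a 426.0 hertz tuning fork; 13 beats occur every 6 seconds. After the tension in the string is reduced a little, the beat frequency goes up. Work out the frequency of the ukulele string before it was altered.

Beat frequency = 13/6 = 2.1667 Hz.
|f − 426.0| = 2.1667, so the ukulele string was at either 423.8333 Hz or 428.1667 Hz.
Lower tension means lower frequency; the adjustment lowers the ukulele string's frequency.
The beat rate rose, so the adjustment moved the ukulele string further from 426.0 Hz — it was already below the reference.

423.8333 Hz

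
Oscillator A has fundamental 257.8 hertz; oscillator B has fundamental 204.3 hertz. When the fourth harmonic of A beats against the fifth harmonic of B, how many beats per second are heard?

Fourth harmonic of the first: 4·257.8 = 1031.2 Hz.
Fifth harmonic of the second: 5·204.3 = 1021.5 Hz.
f_beat = |1031.2 − 1021.5| = 9.7 Hz.

9.7 Hz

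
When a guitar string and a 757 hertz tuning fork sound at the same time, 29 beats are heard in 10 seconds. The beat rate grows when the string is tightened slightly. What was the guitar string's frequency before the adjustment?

759.9 Hz

Beat frequency = 29/10 = 2.9 Hz.
|f − 757| = 2.9, so the guitar string was at either 754.1 Hz or 759.9 Hz.
Increasing tension raises a string's frequency; the adjustment raises the guitar string's frequency.
The beat rate rose, so the adjustment moved the guitar string further from 757 Hz — it was already above the reference.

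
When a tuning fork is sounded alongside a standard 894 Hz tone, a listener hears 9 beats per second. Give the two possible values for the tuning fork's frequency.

|f − 894| = 9, so f = 894 ± 9.

885 Hz or 903 Hz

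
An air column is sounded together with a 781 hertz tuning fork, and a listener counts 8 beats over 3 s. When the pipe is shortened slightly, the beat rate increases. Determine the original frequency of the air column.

Beat frequency = 8/3 = 2.6667 Hz.
|f − 781| = 2.6667, so the air column was at either 778.3333 Hz or 783.6667 Hz.
A shorter pipe has a higher fundamental; the adjustment raises the air column's frequency.
The beat rate rose, so the adjustment moved the air column further from 781 Hz — it was already above the reference.

783.6667 Hz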